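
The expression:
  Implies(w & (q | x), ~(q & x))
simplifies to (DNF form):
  ~q | ~w | ~x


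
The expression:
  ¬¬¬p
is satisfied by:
  {p: False}


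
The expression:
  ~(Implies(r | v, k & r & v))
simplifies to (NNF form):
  (r & ~v) | (v & ~k) | (v & ~r)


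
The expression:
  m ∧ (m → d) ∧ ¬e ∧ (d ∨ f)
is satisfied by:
  {m: True, d: True, e: False}


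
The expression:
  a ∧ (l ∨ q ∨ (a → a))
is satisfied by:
  {a: True}


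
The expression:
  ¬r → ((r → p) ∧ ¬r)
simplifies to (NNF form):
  True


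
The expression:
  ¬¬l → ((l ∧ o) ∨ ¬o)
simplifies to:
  True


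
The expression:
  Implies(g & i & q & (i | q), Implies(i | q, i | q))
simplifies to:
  True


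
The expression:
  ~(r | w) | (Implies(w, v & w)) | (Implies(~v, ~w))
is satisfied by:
  {v: True, w: False}
  {w: False, v: False}
  {w: True, v: True}


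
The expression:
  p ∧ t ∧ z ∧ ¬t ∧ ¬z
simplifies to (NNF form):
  False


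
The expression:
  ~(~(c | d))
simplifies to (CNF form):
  c | d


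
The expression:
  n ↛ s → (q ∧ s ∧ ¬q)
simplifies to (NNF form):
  s ∨ ¬n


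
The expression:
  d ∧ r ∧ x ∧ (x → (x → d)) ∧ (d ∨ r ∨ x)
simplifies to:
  d ∧ r ∧ x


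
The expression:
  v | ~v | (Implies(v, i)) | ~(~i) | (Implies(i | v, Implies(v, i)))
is always true.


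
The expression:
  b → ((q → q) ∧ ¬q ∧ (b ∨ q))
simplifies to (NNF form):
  ¬b ∨ ¬q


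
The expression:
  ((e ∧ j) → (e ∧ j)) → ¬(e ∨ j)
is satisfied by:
  {e: False, j: False}


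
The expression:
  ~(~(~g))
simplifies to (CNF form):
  ~g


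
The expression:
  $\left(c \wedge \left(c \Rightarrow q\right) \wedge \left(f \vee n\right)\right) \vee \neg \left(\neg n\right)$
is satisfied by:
  {n: True, q: True, f: True, c: True}
  {n: True, q: True, f: True, c: False}
  {n: True, q: True, c: True, f: False}
  {n: True, q: True, c: False, f: False}
  {n: True, f: True, c: True, q: False}
  {n: True, f: True, c: False, q: False}
  {n: True, f: False, c: True, q: False}
  {n: True, f: False, c: False, q: False}
  {q: True, f: True, c: True, n: False}


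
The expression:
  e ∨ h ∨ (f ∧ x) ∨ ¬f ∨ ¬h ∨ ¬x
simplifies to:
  True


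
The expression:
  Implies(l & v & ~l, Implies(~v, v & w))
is always true.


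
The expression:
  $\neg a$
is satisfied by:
  {a: False}


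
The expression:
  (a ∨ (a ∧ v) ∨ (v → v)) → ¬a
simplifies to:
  ¬a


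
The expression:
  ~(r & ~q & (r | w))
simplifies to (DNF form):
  q | ~r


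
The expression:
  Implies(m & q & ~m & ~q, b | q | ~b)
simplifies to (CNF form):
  True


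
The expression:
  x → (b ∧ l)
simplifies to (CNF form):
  (b ∨ ¬x) ∧ (l ∨ ¬x)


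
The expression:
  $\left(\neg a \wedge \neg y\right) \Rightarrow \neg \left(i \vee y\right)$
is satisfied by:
  {a: True, y: True, i: False}
  {a: True, i: False, y: False}
  {y: True, i: False, a: False}
  {y: False, i: False, a: False}
  {a: True, y: True, i: True}
  {a: True, i: True, y: False}
  {y: True, i: True, a: False}


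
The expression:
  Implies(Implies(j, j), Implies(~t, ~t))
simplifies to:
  True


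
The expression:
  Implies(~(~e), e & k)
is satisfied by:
  {k: True, e: False}
  {e: False, k: False}
  {e: True, k: True}


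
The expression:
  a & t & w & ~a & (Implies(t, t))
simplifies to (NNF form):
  False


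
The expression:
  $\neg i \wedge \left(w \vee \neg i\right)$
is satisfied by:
  {i: False}


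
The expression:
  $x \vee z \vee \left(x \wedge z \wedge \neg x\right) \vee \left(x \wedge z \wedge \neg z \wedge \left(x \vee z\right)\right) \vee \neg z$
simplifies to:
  $\text{True}$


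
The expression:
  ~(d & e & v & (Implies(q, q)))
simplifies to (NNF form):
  ~d | ~e | ~v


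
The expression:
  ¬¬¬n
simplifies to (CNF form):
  ¬n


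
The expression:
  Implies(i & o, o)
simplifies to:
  True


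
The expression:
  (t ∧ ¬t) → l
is always true.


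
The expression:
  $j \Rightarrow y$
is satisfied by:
  {y: True, j: False}
  {j: False, y: False}
  {j: True, y: True}


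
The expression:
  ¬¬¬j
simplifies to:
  ¬j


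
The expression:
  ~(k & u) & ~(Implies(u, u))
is never true.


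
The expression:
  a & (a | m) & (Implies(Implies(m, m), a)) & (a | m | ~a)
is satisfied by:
  {a: True}


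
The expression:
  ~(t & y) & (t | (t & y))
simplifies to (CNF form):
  t & ~y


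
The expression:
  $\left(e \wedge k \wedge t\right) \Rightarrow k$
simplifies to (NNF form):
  $\text{True}$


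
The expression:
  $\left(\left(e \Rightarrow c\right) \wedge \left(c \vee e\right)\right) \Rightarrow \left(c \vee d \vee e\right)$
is always true.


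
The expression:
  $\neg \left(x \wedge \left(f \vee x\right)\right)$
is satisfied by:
  {x: False}


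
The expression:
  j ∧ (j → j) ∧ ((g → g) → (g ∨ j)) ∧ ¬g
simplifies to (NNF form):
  j ∧ ¬g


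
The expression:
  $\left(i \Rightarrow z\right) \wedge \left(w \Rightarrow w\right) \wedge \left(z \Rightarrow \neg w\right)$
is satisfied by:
  {w: False, z: False, i: False}
  {z: True, w: False, i: False}
  {i: True, z: True, w: False}
  {w: True, i: False, z: False}


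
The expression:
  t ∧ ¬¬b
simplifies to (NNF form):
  b ∧ t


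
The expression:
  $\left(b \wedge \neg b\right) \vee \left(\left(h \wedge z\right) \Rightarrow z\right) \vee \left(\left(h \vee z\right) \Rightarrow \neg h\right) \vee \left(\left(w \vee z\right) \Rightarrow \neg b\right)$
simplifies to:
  $\text{True}$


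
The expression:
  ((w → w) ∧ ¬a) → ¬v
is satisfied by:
  {a: True, v: False}
  {v: False, a: False}
  {v: True, a: True}


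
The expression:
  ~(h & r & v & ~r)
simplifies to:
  True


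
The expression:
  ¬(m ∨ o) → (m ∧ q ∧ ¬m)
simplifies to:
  m ∨ o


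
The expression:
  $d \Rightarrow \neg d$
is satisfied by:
  {d: False}


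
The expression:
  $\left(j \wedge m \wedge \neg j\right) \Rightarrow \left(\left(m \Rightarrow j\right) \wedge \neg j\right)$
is always true.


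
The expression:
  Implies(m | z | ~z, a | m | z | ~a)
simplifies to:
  True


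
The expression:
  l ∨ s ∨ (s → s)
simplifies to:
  True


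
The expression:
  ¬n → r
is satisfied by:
  {r: True, n: True}
  {r: True, n: False}
  {n: True, r: False}


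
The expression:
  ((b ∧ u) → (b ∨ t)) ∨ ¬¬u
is always true.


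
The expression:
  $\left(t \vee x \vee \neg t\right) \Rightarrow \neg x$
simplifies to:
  $\neg x$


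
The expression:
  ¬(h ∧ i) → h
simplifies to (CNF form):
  h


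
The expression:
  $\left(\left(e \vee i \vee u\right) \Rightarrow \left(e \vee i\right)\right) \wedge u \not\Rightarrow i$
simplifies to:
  $e \wedge u \wedge \neg i$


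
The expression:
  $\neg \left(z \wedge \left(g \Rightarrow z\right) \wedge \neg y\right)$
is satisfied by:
  {y: True, z: False}
  {z: False, y: False}
  {z: True, y: True}


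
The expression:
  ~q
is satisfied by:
  {q: False}


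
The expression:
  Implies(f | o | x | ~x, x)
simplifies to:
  x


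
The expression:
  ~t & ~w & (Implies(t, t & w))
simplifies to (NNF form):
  ~t & ~w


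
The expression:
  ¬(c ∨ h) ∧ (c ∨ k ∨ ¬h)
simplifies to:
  ¬c ∧ ¬h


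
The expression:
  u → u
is always true.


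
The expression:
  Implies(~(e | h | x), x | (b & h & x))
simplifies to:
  e | h | x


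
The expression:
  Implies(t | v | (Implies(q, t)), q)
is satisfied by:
  {q: True}


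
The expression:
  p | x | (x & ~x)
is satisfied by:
  {x: True, p: True}
  {x: True, p: False}
  {p: True, x: False}


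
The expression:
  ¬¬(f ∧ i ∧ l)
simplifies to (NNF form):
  f ∧ i ∧ l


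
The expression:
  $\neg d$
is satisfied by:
  {d: False}


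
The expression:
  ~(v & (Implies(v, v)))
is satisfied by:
  {v: False}


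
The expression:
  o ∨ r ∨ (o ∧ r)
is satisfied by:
  {r: True, o: True}
  {r: True, o: False}
  {o: True, r: False}


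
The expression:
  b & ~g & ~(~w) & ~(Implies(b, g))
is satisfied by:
  {w: True, b: True, g: False}


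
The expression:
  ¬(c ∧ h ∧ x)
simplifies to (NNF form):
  ¬c ∨ ¬h ∨ ¬x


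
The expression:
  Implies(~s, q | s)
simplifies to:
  q | s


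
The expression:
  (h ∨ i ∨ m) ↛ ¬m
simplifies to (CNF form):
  m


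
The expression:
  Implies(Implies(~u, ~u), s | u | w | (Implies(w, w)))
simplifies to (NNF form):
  True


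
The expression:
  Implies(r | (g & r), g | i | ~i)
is always true.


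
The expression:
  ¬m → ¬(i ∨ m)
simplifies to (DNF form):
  m ∨ ¬i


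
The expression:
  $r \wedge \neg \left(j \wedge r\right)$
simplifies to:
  $r \wedge \neg j$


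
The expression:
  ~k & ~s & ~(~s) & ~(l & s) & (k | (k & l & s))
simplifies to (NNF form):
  False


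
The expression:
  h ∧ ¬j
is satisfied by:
  {h: True, j: False}


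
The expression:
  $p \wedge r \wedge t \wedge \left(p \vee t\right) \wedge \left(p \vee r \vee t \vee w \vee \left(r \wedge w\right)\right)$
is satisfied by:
  {t: True, p: True, r: True}


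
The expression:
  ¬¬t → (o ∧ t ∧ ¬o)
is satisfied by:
  {t: False}


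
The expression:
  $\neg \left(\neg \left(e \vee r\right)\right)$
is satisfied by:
  {r: True, e: True}
  {r: True, e: False}
  {e: True, r: False}


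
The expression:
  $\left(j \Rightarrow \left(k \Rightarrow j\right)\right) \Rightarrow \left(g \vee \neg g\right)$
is always true.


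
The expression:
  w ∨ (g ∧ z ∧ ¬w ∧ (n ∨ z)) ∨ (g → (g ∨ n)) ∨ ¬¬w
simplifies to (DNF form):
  True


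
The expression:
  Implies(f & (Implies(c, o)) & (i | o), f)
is always true.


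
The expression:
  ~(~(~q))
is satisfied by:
  {q: False}


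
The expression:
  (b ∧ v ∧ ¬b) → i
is always true.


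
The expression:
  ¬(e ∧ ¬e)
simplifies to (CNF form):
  True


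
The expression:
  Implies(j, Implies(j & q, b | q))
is always true.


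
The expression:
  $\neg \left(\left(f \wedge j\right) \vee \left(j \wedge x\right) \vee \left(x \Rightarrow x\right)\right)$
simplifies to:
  $\text{False}$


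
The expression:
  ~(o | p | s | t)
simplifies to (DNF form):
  ~o & ~p & ~s & ~t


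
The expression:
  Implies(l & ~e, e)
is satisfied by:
  {e: True, l: False}
  {l: False, e: False}
  {l: True, e: True}


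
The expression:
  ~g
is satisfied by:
  {g: False}


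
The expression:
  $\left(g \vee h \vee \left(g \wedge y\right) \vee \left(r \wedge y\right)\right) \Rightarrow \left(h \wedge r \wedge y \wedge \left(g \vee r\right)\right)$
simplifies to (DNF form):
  $\left(h \wedge \neg h\right) \vee \left(h \wedge r \wedge y\right) \vee \left(h \wedge r \wedge \neg h\right) \vee \left(h \wedge y \wedge \neg h\right) \vee \left(h \wedge \neg g \wedge \neg h\right) \vee \left(h \wedge \neg h \wedge \neg r\right) \vee \left(h \wedge \neg h \wedge \neg y\right) \vee \left(\neg g \wedge \neg h \wedge \neg r\right) \vee \left(\neg g \wedge \neg h \wedge \neg y\right) \vee \left(h \wedge r \wedge y \wedge \neg g\right) \vee \left(h \wedge r \wedge y \wedge \neg r\right) \vee \left(h \wedge r \wedge y \wedge \neg y\right) \vee \left(h \wedge r \wedge \neg g \wedge \neg h\right) \vee \left(h \wedge r \wedge \neg h \wedge \neg r\right) \vee \left(h \wedge r \wedge \neg h \wedge \neg y\right) \vee \left(h \wedge y \wedge \neg g \wedge \neg h\right) \vee \left(h \wedge y \wedge \neg h \wedge \neg r\right) \vee \left(h \wedge y \wedge \neg h \wedge \neg y\right) \vee \left(r \wedge y \wedge \neg g \wedge \neg r\right) \vee \left(r \wedge y \wedge \neg g \wedge \neg y\right) \vee \left(r \wedge \neg g \wedge \neg h \wedge \neg r\right) \vee \left(r \wedge \neg g \wedge \neg h \wedge \neg y\right) \vee \left(y \wedge \neg g \wedge \neg h \wedge \neg r\right) \vee \left(y \wedge \neg g \wedge \neg h \wedge \neg y\right)$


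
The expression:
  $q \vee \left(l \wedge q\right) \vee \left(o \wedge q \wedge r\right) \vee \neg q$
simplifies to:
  $\text{True}$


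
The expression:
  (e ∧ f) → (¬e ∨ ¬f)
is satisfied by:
  {e: False, f: False}
  {f: True, e: False}
  {e: True, f: False}


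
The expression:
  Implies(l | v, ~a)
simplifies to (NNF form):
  ~a | (~l & ~v)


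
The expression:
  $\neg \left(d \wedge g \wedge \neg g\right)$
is always true.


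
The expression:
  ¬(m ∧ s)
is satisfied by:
  {s: False, m: False}
  {m: True, s: False}
  {s: True, m: False}


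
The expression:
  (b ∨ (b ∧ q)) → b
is always true.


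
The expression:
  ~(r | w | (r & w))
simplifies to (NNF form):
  ~r & ~w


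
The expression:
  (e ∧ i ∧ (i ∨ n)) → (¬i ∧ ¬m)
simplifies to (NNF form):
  ¬e ∨ ¬i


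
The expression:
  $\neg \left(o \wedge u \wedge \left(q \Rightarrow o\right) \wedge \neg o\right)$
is always true.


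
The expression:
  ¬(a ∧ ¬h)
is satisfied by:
  {h: True, a: False}
  {a: False, h: False}
  {a: True, h: True}


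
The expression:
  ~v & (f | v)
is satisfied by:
  {f: True, v: False}


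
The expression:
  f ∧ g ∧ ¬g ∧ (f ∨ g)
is never true.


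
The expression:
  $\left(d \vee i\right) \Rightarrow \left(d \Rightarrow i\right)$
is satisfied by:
  {i: True, d: False}
  {d: False, i: False}
  {d: True, i: True}


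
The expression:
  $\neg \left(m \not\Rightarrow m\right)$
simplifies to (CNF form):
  $\text{True}$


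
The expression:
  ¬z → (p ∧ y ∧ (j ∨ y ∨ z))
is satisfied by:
  {y: True, z: True, p: True}
  {y: True, z: True, p: False}
  {z: True, p: True, y: False}
  {z: True, p: False, y: False}
  {y: True, p: True, z: False}


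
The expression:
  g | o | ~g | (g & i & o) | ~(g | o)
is always true.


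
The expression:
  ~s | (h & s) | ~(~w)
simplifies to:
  h | w | ~s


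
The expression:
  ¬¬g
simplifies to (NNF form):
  g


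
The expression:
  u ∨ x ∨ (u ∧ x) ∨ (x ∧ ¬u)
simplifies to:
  u ∨ x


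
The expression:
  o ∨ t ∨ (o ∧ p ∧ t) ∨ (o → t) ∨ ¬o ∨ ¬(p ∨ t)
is always true.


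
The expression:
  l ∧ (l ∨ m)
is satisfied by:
  {l: True}


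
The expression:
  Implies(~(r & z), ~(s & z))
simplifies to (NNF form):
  r | ~s | ~z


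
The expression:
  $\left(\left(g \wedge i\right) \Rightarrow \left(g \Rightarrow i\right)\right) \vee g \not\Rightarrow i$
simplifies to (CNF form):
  $\text{True}$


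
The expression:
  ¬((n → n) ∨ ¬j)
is never true.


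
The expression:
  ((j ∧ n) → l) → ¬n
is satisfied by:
  {j: True, n: False, l: False}
  {j: False, n: False, l: False}
  {l: True, j: True, n: False}
  {l: True, j: False, n: False}
  {n: True, j: True, l: False}


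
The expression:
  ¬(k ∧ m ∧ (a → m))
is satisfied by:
  {k: False, m: False}
  {m: True, k: False}
  {k: True, m: False}


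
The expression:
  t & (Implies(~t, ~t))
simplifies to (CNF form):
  t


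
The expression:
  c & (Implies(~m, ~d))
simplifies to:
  c & (m | ~d)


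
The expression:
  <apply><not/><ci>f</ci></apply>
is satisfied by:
  {f: False}


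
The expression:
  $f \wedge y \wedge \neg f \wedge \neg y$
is never true.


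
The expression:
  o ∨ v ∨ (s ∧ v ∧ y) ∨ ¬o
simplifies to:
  True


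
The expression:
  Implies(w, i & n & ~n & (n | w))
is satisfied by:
  {w: False}


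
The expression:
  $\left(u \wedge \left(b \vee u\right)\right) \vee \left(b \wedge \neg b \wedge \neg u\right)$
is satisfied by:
  {u: True}


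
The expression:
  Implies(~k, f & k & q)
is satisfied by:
  {k: True}


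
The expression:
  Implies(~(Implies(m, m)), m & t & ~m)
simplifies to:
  True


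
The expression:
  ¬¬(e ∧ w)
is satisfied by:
  {e: True, w: True}


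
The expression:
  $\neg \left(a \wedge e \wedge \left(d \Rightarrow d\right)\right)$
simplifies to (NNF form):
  $\neg a \vee \neg e$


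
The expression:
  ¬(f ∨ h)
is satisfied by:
  {h: False, f: False}


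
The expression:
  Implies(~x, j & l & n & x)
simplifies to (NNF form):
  x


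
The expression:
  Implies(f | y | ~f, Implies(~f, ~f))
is always true.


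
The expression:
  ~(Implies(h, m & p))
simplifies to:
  h & (~m | ~p)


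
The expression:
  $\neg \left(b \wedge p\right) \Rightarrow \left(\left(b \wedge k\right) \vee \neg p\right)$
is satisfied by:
  {b: True, p: False}
  {p: False, b: False}
  {p: True, b: True}


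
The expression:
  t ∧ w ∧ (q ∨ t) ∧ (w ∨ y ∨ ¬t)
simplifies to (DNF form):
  t ∧ w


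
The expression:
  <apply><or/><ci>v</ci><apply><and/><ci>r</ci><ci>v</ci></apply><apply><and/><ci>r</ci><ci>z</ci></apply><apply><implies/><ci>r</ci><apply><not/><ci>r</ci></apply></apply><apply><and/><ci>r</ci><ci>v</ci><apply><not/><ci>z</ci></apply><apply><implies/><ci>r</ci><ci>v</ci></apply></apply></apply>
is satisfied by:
  {z: True, v: True, r: False}
  {z: True, v: False, r: False}
  {v: True, z: False, r: False}
  {z: False, v: False, r: False}
  {r: True, z: True, v: True}
  {r: True, z: True, v: False}
  {r: True, v: True, z: False}


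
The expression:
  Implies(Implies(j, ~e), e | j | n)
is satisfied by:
  {n: True, e: True, j: True}
  {n: True, e: True, j: False}
  {n: True, j: True, e: False}
  {n: True, j: False, e: False}
  {e: True, j: True, n: False}
  {e: True, j: False, n: False}
  {j: True, e: False, n: False}


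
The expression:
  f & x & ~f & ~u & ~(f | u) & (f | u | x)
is never true.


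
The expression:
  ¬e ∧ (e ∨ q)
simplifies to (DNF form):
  q ∧ ¬e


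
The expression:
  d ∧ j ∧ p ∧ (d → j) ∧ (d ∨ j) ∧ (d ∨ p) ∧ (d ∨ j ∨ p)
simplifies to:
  d ∧ j ∧ p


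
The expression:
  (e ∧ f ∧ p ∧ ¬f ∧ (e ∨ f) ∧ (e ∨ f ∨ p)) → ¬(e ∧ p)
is always true.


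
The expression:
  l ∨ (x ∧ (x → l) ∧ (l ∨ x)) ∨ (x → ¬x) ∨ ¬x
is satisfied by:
  {l: True, x: False}
  {x: False, l: False}
  {x: True, l: True}


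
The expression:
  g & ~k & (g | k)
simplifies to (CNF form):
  g & ~k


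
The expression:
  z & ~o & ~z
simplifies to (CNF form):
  False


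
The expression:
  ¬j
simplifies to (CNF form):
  ¬j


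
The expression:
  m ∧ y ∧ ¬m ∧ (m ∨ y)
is never true.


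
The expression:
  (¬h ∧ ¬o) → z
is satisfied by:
  {o: True, z: True, h: True}
  {o: True, z: True, h: False}
  {o: True, h: True, z: False}
  {o: True, h: False, z: False}
  {z: True, h: True, o: False}
  {z: True, h: False, o: False}
  {h: True, z: False, o: False}


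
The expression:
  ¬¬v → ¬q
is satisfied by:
  {v: False, q: False}
  {q: True, v: False}
  {v: True, q: False}


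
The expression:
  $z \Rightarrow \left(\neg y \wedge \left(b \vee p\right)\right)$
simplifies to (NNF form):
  $\left(b \wedge \neg y\right) \vee \left(p \wedge \neg y\right) \vee \neg z$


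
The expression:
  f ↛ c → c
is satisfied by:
  {c: True, f: False}
  {f: False, c: False}
  {f: True, c: True}


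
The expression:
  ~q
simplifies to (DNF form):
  ~q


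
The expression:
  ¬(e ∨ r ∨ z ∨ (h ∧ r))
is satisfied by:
  {e: False, r: False, z: False}


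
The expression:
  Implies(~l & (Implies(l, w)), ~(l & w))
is always true.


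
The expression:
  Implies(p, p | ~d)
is always true.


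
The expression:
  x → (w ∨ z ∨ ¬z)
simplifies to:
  True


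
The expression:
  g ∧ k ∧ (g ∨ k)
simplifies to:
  g ∧ k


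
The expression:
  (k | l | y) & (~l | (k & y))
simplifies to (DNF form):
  (k & y) | (k & ~l) | (y & ~l)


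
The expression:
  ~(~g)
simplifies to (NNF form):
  g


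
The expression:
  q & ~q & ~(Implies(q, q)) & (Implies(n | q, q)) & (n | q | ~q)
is never true.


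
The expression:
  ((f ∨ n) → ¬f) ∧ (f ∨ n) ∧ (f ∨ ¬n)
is never true.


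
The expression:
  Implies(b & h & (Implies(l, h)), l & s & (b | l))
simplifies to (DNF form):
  ~b | ~h | (l & s)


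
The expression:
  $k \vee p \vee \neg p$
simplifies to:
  $\text{True}$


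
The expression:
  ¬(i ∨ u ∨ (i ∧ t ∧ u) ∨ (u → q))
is never true.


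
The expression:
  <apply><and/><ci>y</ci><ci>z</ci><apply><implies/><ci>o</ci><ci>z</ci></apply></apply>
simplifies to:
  <apply><and/><ci>y</ci><ci>z</ci></apply>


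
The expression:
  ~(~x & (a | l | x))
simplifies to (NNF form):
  x | (~a & ~l)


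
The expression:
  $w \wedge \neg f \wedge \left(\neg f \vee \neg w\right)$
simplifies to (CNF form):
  $w \wedge \neg f$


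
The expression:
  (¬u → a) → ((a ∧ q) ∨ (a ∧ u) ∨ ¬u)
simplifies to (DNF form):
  a ∨ ¬u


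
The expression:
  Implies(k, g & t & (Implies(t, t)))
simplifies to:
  ~k | (g & t)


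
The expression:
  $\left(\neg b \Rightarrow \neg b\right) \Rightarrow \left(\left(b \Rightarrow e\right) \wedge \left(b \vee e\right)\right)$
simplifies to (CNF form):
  $e$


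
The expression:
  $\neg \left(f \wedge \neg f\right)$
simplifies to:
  $\text{True}$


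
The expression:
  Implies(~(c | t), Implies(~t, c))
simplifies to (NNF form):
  c | t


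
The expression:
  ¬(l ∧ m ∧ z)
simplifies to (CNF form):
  ¬l ∨ ¬m ∨ ¬z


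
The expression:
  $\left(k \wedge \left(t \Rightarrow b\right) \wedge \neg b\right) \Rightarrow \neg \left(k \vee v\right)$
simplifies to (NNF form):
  $b \vee t \vee \neg k$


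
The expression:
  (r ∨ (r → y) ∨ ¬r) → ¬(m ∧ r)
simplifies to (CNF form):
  ¬m ∨ ¬r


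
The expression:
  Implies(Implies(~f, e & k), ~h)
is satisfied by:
  {f: False, h: False, k: False, e: False}
  {e: True, f: False, h: False, k: False}
  {k: True, f: False, h: False, e: False}
  {e: True, k: True, f: False, h: False}
  {f: True, e: False, h: False, k: False}
  {e: True, f: True, h: False, k: False}
  {k: True, f: True, e: False, h: False}
  {e: True, k: True, f: True, h: False}
  {h: True, k: False, f: False, e: False}
  {h: True, e: True, k: False, f: False}
  {h: True, k: True, e: False, f: False}


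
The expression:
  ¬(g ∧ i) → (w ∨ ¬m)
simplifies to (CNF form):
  (g ∨ w ∨ ¬m) ∧ (i ∨ w ∨ ¬m)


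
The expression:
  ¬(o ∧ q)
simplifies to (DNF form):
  ¬o ∨ ¬q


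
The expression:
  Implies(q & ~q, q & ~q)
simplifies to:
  True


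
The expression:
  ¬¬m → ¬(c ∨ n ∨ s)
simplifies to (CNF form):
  (¬c ∨ ¬m) ∧ (¬m ∨ ¬n) ∧ (¬m ∨ ¬s)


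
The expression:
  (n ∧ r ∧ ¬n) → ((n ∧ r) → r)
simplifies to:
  True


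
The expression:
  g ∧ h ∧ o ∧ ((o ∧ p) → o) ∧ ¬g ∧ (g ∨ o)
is never true.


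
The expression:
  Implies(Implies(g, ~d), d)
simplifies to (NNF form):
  d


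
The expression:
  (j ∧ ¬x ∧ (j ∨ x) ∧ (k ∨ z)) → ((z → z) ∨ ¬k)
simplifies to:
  True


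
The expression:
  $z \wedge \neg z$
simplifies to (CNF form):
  $\text{False}$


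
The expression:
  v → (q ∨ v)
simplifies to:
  True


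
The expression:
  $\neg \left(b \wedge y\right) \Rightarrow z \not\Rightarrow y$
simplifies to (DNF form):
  $\left(b \wedge y\right) \vee \left(z \wedge \neg y\right)$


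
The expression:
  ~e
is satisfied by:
  {e: False}


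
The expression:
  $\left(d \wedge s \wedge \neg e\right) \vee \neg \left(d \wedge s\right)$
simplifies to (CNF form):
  $\neg d \vee \neg e \vee \neg s$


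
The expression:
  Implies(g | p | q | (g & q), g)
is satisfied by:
  {g: True, p: False, q: False}
  {q: True, g: True, p: False}
  {g: True, p: True, q: False}
  {q: True, g: True, p: True}
  {q: False, p: False, g: False}


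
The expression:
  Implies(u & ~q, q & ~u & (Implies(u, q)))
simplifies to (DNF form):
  q | ~u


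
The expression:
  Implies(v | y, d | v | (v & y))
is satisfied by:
  {d: True, v: True, y: False}
  {d: True, v: False, y: False}
  {v: True, d: False, y: False}
  {d: False, v: False, y: False}
  {y: True, d: True, v: True}
  {y: True, d: True, v: False}
  {y: True, v: True, d: False}


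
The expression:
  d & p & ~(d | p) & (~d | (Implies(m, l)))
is never true.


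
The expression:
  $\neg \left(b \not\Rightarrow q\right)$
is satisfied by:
  {q: True, b: False}
  {b: False, q: False}
  {b: True, q: True}


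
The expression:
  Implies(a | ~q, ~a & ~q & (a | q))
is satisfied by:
  {q: True, a: False}


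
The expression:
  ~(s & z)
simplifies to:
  ~s | ~z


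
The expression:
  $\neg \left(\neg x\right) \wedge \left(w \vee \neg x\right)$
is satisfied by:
  {w: True, x: True}


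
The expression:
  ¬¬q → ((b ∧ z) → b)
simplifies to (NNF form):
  True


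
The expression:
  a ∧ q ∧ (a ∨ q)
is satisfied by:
  {a: True, q: True}


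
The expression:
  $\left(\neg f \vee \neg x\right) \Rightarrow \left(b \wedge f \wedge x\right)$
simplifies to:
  $f \wedge x$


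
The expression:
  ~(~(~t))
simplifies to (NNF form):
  ~t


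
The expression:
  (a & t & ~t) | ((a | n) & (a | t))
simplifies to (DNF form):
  a | (n & t)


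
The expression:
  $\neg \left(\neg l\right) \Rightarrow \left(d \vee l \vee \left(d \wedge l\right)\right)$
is always true.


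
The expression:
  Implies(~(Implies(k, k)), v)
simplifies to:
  True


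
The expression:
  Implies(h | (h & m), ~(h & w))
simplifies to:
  ~h | ~w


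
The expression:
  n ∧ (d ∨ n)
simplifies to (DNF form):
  n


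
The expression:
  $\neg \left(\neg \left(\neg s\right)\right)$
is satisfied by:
  {s: False}


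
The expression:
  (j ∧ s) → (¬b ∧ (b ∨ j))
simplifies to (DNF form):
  ¬b ∨ ¬j ∨ ¬s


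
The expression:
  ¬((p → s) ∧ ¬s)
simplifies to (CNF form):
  p ∨ s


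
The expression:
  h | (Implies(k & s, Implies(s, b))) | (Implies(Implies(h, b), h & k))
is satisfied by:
  {h: True, b: True, s: False, k: False}
  {h: True, s: False, k: False, b: False}
  {b: True, s: False, k: False, h: False}
  {b: False, s: False, k: False, h: False}
  {h: True, k: True, b: True, s: False}
  {h: True, k: True, b: False, s: False}
  {k: True, b: True, h: False, s: False}
  {k: True, h: False, s: False, b: False}
  {b: True, h: True, s: True, k: False}
  {h: True, s: True, b: False, k: False}
  {b: True, s: True, h: False, k: False}
  {s: True, h: False, k: False, b: False}
  {h: True, k: True, s: True, b: True}
  {h: True, k: True, s: True, b: False}
  {k: True, s: True, b: True, h: False}


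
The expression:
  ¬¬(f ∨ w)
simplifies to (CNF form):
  f ∨ w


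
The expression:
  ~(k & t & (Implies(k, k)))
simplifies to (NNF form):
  ~k | ~t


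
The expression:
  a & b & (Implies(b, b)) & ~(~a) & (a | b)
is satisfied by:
  {a: True, b: True}


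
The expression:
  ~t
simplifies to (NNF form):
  ~t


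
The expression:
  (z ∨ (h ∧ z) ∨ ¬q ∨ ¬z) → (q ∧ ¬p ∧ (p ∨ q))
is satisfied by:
  {q: True, p: False}


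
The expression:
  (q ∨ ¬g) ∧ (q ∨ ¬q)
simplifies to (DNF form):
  q ∨ ¬g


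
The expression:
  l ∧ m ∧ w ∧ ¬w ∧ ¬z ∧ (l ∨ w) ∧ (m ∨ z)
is never true.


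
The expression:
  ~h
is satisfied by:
  {h: False}


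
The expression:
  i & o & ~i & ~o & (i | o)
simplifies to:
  False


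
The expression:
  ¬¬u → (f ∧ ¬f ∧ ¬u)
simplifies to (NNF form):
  ¬u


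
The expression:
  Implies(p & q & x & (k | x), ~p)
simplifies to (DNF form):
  ~p | ~q | ~x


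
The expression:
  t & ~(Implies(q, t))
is never true.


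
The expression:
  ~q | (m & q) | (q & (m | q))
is always true.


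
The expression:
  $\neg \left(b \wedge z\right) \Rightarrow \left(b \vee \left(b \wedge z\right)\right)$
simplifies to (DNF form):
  $b$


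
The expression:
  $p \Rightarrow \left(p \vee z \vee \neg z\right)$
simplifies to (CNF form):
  $\text{True}$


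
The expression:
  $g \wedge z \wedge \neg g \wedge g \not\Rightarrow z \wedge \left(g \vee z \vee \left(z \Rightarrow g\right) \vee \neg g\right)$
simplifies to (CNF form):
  $\text{False}$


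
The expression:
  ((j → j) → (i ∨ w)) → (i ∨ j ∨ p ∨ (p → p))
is always true.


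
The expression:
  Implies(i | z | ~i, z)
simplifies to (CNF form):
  z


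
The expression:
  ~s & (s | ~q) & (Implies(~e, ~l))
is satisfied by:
  {e: True, q: False, l: False, s: False}
  {e: False, q: False, l: False, s: False}
  {e: True, l: True, q: False, s: False}


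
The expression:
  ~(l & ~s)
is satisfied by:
  {s: True, l: False}
  {l: False, s: False}
  {l: True, s: True}


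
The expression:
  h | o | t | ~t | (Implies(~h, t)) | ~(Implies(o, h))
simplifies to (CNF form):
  True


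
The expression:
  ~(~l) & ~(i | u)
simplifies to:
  l & ~i & ~u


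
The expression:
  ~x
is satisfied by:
  {x: False}


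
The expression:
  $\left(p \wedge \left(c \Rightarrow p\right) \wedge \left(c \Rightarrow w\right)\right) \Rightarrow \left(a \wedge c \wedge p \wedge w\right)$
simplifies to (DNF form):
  $\left(a \wedge c\right) \vee \left(c \wedge \neg w\right) \vee \neg p$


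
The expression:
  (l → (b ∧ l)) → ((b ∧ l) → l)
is always true.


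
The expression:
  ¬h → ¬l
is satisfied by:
  {h: True, l: False}
  {l: False, h: False}
  {l: True, h: True}


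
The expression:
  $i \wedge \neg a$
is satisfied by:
  {i: True, a: False}


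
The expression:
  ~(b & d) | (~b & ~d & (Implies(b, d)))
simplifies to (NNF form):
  ~b | ~d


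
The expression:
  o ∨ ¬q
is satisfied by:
  {o: True, q: False}
  {q: False, o: False}
  {q: True, o: True}


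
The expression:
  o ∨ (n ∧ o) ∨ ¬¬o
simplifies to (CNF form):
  o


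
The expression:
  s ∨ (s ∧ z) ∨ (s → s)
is always true.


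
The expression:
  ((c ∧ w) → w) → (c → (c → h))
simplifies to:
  h ∨ ¬c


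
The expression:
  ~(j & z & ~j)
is always true.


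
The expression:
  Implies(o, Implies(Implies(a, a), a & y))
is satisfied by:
  {a: True, y: True, o: False}
  {a: True, y: False, o: False}
  {y: True, a: False, o: False}
  {a: False, y: False, o: False}
  {a: True, o: True, y: True}


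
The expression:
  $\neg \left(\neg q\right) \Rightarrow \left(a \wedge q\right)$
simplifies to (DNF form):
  $a \vee \neg q$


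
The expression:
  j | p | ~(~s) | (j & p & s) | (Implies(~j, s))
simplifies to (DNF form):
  j | p | s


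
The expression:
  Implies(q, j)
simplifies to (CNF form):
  j | ~q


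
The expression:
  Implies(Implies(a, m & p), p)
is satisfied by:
  {a: True, p: True}
  {a: True, p: False}
  {p: True, a: False}


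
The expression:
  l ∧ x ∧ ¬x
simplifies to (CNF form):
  False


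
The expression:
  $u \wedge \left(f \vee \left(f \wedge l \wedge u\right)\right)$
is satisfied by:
  {u: True, f: True}


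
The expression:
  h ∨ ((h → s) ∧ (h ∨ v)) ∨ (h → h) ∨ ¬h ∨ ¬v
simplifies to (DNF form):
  True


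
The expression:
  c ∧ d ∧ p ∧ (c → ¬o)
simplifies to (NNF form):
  c ∧ d ∧ p ∧ ¬o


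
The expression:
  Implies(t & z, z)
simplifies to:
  True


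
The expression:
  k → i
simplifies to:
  i ∨ ¬k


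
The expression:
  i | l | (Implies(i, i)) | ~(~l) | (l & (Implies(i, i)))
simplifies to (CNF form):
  True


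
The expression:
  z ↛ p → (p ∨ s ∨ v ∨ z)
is always true.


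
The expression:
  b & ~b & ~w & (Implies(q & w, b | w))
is never true.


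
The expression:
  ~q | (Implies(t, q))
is always true.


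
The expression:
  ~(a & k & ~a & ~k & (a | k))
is always true.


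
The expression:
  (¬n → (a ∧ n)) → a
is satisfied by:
  {a: True, n: False}
  {n: False, a: False}
  {n: True, a: True}


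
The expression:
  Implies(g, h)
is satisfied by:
  {h: True, g: False}
  {g: False, h: False}
  {g: True, h: True}


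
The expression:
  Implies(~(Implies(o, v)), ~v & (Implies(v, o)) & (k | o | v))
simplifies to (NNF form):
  True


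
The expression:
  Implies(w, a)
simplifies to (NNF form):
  a | ~w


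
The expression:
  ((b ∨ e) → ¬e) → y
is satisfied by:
  {y: True, e: True}
  {y: True, e: False}
  {e: True, y: False}


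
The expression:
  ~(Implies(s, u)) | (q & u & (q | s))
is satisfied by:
  {q: True, s: True, u: False}
  {s: True, u: False, q: False}
  {q: True, u: True, s: True}
  {q: True, u: True, s: False}


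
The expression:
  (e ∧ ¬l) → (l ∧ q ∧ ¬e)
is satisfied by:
  {l: True, e: False}
  {e: False, l: False}
  {e: True, l: True}


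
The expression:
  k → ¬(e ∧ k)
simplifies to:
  ¬e ∨ ¬k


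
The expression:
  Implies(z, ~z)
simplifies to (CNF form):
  ~z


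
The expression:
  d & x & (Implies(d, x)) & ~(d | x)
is never true.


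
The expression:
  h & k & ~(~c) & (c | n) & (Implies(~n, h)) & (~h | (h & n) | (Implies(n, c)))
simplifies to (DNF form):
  c & h & k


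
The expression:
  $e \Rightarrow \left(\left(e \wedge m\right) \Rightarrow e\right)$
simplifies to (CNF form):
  $\text{True}$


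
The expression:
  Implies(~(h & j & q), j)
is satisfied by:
  {j: True}


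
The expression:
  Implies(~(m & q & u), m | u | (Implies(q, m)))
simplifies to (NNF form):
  m | u | ~q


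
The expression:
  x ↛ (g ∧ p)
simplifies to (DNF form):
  (x ∧ ¬g) ∨ (x ∧ ¬p)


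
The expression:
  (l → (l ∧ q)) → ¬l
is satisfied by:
  {l: False, q: False}
  {q: True, l: False}
  {l: True, q: False}


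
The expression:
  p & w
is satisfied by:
  {p: True, w: True}


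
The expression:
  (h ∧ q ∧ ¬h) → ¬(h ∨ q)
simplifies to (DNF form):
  True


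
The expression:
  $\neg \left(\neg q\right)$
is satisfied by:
  {q: True}


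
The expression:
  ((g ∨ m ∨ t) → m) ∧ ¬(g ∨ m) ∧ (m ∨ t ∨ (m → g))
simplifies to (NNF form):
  ¬g ∧ ¬m ∧ ¬t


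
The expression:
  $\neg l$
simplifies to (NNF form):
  $\neg l$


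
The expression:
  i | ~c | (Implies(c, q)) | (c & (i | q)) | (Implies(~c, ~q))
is always true.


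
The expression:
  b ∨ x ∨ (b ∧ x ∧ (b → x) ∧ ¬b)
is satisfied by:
  {b: True, x: True}
  {b: True, x: False}
  {x: True, b: False}


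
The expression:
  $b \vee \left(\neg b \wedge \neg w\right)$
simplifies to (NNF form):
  $b \vee \neg w$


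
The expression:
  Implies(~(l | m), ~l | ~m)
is always true.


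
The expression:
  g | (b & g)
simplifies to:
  g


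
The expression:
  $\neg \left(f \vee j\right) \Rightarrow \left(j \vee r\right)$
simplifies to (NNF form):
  $f \vee j \vee r$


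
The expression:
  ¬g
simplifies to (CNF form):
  ¬g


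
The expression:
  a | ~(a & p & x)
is always true.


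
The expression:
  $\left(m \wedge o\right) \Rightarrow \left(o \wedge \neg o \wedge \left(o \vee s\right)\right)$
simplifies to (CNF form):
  $\neg m \vee \neg o$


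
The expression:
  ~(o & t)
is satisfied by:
  {o: False, t: False}
  {t: True, o: False}
  {o: True, t: False}


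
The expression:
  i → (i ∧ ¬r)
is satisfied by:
  {i: False, r: False}
  {r: True, i: False}
  {i: True, r: False}


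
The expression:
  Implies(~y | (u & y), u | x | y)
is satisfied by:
  {y: True, u: True, x: True}
  {y: True, u: True, x: False}
  {y: True, x: True, u: False}
  {y: True, x: False, u: False}
  {u: True, x: True, y: False}
  {u: True, x: False, y: False}
  {x: True, u: False, y: False}


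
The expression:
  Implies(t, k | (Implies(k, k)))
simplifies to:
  True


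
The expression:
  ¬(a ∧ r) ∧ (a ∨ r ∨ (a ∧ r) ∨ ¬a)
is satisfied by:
  {a: False, r: False}
  {r: True, a: False}
  {a: True, r: False}


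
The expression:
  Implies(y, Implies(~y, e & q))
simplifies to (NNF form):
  True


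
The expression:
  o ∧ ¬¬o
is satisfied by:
  {o: True}


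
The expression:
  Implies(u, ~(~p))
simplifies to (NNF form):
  p | ~u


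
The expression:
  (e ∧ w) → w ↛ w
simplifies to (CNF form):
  ¬e ∨ ¬w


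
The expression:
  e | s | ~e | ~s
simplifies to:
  True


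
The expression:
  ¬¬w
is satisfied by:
  {w: True}


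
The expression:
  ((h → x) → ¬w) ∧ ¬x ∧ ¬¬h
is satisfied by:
  {h: True, x: False}


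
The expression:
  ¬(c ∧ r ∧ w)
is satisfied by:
  {w: False, c: False, r: False}
  {r: True, w: False, c: False}
  {c: True, w: False, r: False}
  {r: True, c: True, w: False}
  {w: True, r: False, c: False}
  {r: True, w: True, c: False}
  {c: True, w: True, r: False}


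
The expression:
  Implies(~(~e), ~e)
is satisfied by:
  {e: False}


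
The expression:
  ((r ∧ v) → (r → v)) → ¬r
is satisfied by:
  {r: False}


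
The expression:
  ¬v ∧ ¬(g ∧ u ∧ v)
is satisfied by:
  {v: False}


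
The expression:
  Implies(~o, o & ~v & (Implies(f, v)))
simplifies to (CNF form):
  o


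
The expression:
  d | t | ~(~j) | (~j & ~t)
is always true.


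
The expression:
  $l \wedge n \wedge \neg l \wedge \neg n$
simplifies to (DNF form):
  $\text{False}$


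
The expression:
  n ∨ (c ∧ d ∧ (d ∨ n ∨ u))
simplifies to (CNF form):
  (c ∨ n) ∧ (d ∨ n)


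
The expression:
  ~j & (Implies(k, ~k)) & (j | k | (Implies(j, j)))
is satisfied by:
  {j: False, k: False}


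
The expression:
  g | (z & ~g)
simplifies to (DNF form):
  g | z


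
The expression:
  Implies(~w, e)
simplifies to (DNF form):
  e | w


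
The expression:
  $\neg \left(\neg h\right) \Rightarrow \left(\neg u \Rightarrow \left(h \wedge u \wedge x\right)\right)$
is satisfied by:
  {u: True, h: False}
  {h: False, u: False}
  {h: True, u: True}


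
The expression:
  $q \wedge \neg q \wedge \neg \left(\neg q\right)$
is never true.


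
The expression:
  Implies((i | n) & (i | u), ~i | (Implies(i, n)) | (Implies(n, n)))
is always true.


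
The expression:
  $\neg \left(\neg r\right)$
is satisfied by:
  {r: True}


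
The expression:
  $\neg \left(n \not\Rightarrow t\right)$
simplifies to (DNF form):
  $t \vee \neg n$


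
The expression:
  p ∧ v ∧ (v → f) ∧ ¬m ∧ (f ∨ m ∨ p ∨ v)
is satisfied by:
  {p: True, f: True, v: True, m: False}
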